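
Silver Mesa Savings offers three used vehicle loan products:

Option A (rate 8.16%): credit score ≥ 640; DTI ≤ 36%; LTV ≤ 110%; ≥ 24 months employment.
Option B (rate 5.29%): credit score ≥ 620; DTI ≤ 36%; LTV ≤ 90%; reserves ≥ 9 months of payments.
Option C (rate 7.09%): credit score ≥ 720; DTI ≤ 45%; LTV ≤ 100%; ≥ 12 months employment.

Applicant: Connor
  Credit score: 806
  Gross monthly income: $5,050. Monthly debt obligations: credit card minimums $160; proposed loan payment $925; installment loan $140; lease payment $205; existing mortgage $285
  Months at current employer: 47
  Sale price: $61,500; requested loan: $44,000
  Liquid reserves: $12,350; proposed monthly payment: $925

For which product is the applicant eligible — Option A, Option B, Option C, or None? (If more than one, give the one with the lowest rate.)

Option B

Total debts = (160 + 925 + 140 + 205 + 285) = 1,715; DTI = 1,715/5,050 = 34%.
LTV = 44,000/61,500 = 71.5%.
Reserves = 12,350/925 = 13.4 months.
Option A: score 806 ≥ 640; DTI 34% ≤ 36%; LTV 71.5% ≤ 110%; employment 47 ≥ 24 mo → qualifies.
Option B: score 806 ≥ 620; DTI 34% ≤ 36%; LTV 71.5% ≤ 90%; reserves 13.4 ≥ 9 mo → qualifies.
Option C: score 806 ≥ 720; DTI 34% ≤ 45%; LTV 71.5% ≤ 100%; employment 47 ≥ 12 mo → qualifies.
Qualifying: Option A, Option B, Option C. Lowest rate is 5.29% → Option B.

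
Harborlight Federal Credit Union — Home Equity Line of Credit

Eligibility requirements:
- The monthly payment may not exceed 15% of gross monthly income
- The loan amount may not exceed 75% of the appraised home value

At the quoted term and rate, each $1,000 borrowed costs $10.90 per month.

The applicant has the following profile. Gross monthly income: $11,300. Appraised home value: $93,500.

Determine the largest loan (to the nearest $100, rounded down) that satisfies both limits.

Payment cap: 15% × $11,300 = $1,695/month.
At $10.90 per $1,000, that supports 1,695/10.90 × 1,000 ≈ $155,504 → $155,500.
LTV cap: 75% × $93,500 = $70,125 → $70,100.
Binding constraint: loan-to-value.

$70,100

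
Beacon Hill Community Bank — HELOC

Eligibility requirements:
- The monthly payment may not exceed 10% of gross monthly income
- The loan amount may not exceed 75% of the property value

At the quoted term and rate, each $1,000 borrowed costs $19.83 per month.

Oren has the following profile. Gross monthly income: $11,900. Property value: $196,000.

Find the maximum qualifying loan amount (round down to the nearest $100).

$60,000

Payment cap: 10% × $11,900 = $1,190/month.
At $19.83 per $1,000, that supports 1,190/19.83 × 1,000 ≈ $60,010 → $60,000.
LTV cap: 75% × $196,000 = $147,000 → $147,000.
Binding constraint: payment-to-income.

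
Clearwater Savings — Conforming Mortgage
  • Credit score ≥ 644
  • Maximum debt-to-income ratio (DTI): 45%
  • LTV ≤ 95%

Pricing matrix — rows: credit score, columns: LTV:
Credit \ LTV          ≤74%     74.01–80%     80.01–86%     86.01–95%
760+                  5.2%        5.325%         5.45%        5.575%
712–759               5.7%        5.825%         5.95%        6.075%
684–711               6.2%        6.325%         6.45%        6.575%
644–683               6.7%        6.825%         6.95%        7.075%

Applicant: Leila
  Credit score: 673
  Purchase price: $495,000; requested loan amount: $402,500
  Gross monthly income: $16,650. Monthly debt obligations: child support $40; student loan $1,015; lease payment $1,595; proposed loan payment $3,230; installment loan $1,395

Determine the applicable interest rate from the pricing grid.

Credit score 673 ≥ 644; Total monthly debts = (40 + 1,015 + 1,595 + 3,230 + 1,395) = 7,275. DTI: 7,275 ÷ 16,650 = 43.7%, within the 45% cap
LTV = 402,500/495,000 = 81.3% ≤ 95%
Credit 673 → row 644–683; LTV 81.3% → column 80.01–86%. Grid cell → 6.95%.

6.95%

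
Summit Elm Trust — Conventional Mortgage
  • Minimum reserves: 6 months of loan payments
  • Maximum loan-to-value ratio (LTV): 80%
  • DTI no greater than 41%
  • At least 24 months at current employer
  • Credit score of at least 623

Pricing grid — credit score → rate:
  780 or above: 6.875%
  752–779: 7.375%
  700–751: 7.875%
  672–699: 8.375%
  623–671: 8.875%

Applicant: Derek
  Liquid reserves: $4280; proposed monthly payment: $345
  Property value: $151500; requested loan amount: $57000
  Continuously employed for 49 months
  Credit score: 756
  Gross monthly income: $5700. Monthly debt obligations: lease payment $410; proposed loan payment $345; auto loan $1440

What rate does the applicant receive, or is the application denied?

Approved at 7.375%

Credit score 756 ≥ 623 (meets minimum)
Reserves: 4,280 ÷ 345 = 12.4 months (meets 6-month minimum)
Loan-to-value = 57,000/151,500 = 37.6% — pass (80% max)
Employment 49 ≥ 24 months
Total monthly debts = (410 + 345 + 1,440) = 2,195. DTI = 2,195/5,700 = 38.5% ≤ 41%
All requirements met. Score 756 falls in the 752–779 tier → 7.375%.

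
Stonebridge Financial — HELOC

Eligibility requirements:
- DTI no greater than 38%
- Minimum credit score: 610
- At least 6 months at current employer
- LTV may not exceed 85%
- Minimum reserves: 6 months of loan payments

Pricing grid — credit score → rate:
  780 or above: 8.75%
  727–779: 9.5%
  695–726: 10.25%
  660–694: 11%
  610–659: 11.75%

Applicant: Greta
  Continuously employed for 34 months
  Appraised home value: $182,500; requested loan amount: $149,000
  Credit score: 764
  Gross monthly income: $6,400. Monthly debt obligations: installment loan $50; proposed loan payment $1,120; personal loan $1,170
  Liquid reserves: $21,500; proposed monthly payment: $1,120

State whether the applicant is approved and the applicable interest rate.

Approved at 9.5%

Credit score 764 ≥ 610 (meets minimum)
Employment 34 ≥ 6 months
Reserves = 21,500/1,120 = 19.2 months ≥ 6
LTV = 149,000/182,500 = 81.6% ≤ 85%
Total monthly debts = (50 + 1,120 + 1,170) = 2,340. DTI = 2,340/6,400 = 36.6% ≤ 38%
All requirements met. Score 764 falls in the 727–779 tier → 9.5%.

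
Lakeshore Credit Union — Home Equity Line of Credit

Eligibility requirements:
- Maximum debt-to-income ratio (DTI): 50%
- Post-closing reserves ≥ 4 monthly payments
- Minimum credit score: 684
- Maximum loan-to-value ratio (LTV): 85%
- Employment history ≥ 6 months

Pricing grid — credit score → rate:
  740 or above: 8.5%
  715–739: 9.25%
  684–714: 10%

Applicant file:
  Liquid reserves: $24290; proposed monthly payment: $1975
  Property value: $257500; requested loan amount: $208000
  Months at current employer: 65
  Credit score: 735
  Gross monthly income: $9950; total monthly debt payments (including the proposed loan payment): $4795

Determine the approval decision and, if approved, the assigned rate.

Credit score 735 ≥ 684 (meets minimum)
DTI = 4,795/9,950 = 48.2% ≤ 50%
Liquid reserves cover 24,290/1,975 = 12.3 months — ≥ 4 required
Employment 65 ≥ 6 months
Loan-to-value = 208,000/257,500 = 80.8% — pass (85% max)
All requirements met. Score 735 falls in the 715–739 tier → 9.25%.

Approved at 9.25%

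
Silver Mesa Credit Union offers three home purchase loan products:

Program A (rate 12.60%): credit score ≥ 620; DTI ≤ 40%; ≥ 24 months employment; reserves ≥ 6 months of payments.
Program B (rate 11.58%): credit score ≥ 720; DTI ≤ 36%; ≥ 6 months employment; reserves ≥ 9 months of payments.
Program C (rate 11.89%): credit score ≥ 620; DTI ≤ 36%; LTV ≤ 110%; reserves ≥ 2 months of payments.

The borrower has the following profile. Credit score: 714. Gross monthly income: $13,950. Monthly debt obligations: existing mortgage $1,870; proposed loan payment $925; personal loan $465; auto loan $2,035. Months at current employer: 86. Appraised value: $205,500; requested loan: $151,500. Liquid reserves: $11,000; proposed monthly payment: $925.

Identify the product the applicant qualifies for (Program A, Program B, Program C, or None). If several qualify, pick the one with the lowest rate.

Total debts = (1,870 + 925 + 465 + 2,035) = 5,295; DTI = 5,295/13,950 = 38%.
LTV = 151,500/205,500 = 73.7%.
Reserves = 11,000/925 = 11.9 months.
Program A: score 714 ≥ 620; DTI 38% ≤ 40%; employment 86 ≥ 24 mo; reserves 11.9 ≥ 6 mo → qualifies.
Program B: score 714 < 720; DTI 38% > 36%; employment 86 ≥ 6 mo; reserves 11.9 ≥ 9 mo → does not qualify.
Program C: score 714 ≥ 620; DTI 38% > 36%; LTV 73.7% ≤ 110%; reserves 11.9 ≥ 2 mo → does not qualify.

Program A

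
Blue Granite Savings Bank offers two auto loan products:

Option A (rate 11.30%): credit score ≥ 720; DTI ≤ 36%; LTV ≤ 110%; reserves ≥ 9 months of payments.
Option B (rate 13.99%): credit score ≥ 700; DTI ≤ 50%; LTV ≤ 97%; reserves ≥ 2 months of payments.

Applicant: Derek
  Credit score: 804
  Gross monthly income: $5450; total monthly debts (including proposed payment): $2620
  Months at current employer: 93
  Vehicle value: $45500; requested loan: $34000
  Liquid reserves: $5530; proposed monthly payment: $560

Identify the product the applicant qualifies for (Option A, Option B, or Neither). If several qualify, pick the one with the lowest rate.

DTI = 2,620/5,450 = 48.1%.
LTV = 34,000/45,500 = 74.7%.
Reserves = 5,530/560 = 9.9 months.
Option A: score 804 ≥ 720; DTI 48.1% > 36%; LTV 74.7% ≤ 110%; reserves 9.9 ≥ 9 mo → does not qualify.
Option B: score 804 ≥ 700; DTI 48.1% ≤ 50%; LTV 74.7% ≤ 97%; reserves 9.9 ≥ 2 mo → qualifies.

Option B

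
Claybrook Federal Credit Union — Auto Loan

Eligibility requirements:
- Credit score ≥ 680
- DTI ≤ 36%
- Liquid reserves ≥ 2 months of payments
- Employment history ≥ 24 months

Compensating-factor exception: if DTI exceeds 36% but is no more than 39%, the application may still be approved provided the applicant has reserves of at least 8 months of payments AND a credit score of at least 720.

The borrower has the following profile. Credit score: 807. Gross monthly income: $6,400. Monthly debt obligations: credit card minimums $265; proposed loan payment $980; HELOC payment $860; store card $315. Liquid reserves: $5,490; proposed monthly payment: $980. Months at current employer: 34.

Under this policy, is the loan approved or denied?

Denied

Credit score 807 ≥ 680 (meets base)
Total debts = (265 + 980 + 860 + 315) = 2,420. DTI: 2,420 ÷ 6,400 = 37.8%, over the 36% base limit.
Liquid reserves cover 5,490/980 = 5.6 months — ≥ 2 required
Employment 34 ≥ 24 months
DTI 37.8% is within the 36%–39% exception band; checking compensating factors.
Reserves 5.6 < 8 months; credit score 807 ≥ 720.
Override conditions not both satisfied; exception does not apply.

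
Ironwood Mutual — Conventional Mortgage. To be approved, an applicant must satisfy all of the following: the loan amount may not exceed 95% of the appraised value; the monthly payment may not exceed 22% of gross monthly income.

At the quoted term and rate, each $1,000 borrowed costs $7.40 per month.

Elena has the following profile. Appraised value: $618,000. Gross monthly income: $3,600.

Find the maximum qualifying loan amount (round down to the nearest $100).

Payment cap: 22% × $3,600 = $792/month.
At $7.40 per $1,000, that supports 792/7.40 × 1,000 ≈ $107,027 → $107,000.
LTV cap: 95% × $618,000 = $587,100 → $587,100.
Binding constraint: payment-to-income.

$107,000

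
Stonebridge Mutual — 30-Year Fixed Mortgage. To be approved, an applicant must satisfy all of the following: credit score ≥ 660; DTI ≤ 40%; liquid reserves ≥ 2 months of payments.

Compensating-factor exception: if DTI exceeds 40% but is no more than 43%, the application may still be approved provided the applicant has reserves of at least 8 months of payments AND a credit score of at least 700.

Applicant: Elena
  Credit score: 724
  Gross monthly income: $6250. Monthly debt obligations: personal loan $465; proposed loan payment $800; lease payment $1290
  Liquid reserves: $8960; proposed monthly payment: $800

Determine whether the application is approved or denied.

Approved

Credit score 724 ≥ 660 (meets base)
Total debts = (465 + 800 + 1,290) = 2,555. DTI: 2,555 ÷ 6,250 = 40.9%, over the 40% base limit.
Reserves = 8,960/800 = 11.2 months ≥ 2
DTI 40.9% is within the 40%–43% exception band; checking compensating factors.
Reserves 11.2 ≥ 8 months; credit score 724 ≥ 700.
Both compensating conditions met → exception applies.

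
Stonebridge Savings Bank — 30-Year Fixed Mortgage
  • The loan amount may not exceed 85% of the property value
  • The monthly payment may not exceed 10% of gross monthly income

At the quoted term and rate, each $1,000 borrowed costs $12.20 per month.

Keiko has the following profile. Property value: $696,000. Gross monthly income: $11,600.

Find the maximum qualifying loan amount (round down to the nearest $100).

Payment cap: 10% × $11,600 = $1,160/month.
At $12.20 per $1,000, that supports 1,160/12.20 × 1,000 ≈ $95,081 → $95,000.
LTV cap: 85% × $696,000 = $591,600 → $591,600.
Binding constraint: payment-to-income.

$95,000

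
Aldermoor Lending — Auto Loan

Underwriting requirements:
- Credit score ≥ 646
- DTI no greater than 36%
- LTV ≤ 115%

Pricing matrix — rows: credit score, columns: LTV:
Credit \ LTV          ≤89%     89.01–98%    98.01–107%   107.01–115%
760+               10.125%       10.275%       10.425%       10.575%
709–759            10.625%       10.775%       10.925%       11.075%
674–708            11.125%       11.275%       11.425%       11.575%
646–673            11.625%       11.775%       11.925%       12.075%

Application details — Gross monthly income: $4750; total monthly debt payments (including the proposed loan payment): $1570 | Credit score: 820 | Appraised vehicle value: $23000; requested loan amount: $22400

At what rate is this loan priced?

Credit score 820 ≥ 646; Debt-to-income = 1,570/4,750 = 33.1% — meets 36% limit
LTV = 22,400/23,000 = 97.4% ≤ 115%
Row: 820 falls in 760+. Column: 97.4% falls in 89.01–98%. Rate = 10.275%.

10.275%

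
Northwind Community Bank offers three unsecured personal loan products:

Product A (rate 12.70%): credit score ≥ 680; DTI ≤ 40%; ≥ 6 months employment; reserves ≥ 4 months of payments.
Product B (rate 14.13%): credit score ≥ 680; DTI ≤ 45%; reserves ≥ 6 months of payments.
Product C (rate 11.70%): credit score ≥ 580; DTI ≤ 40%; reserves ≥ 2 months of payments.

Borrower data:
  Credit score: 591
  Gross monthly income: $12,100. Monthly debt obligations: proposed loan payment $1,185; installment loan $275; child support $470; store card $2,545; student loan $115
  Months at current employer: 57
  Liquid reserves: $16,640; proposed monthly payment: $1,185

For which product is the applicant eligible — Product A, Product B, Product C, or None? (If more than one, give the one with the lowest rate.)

Product C

Total debts = (1,185 + 275 + 470 + 2,545 + 115) = 4,590; DTI = 4,590/12,100 = 37.9%.
Reserves = 16,640/1,185 = 14.0 months.
Product A: score 591 < 680; DTI 37.9% ≤ 40%; employment 57 ≥ 6 mo; reserves 14.0 ≥ 4 mo → does not qualify.
Product B: score 591 < 680; DTI 37.9% ≤ 45%; reserves 14.0 ≥ 6 mo → does not qualify.
Product C: score 591 ≥ 580; DTI 37.9% ≤ 40%; reserves 14.0 ≥ 2 mo → qualifies.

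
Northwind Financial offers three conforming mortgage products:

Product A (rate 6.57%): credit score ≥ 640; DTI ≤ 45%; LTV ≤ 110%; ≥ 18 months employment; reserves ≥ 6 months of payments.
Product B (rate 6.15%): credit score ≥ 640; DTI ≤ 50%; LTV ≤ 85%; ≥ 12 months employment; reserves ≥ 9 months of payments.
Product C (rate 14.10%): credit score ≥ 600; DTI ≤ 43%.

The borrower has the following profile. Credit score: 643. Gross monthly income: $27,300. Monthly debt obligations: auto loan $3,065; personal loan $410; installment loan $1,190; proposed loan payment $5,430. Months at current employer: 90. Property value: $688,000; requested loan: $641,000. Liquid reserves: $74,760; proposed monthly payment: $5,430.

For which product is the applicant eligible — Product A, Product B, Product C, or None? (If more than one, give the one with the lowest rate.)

Total debts = (3,065 + 410 + 1,190 + 5,430) = 10,095; DTI = 10,095/27,300 = 37%.
LTV = 641,000/688,000 = 93.2%.
Reserves = 74,760/5,430 = 13.8 months.
Product A: score 643 ≥ 640; DTI 37% ≤ 45%; LTV 93.2% ≤ 110%; employment 90 ≥ 18 mo; reserves 13.8 ≥ 6 mo → qualifies.
Product B: score 643 ≥ 640; DTI 37% ≤ 50%; LTV 93.2% > 85%; employment 90 ≥ 12 mo; reserves 13.8 ≥ 9 mo → does not qualify.
Product C: score 643 ≥ 600; DTI 37% ≤ 43% → qualifies.
Qualifying: Product A, Product C. Lowest rate is 6.57% → Product A.

Product A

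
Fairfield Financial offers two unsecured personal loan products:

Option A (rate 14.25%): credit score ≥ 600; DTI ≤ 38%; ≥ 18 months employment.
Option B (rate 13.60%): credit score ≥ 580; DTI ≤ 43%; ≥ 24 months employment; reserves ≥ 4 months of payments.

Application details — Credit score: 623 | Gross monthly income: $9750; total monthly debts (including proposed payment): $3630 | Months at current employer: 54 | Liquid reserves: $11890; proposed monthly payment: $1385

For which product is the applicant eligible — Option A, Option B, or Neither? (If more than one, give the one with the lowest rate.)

Option B

DTI = 3,630/9,750 = 37.2%.
Reserves = 11,890/1,385 = 8.6 months.
Option A: score 623 ≥ 600; DTI 37.2% ≤ 38%; employment 54 ≥ 18 mo → qualifies.
Option B: score 623 ≥ 580; DTI 37.2% ≤ 43%; employment 54 ≥ 24 mo; reserves 8.6 ≥ 4 mo → qualifies.
Qualifying: Option A, Option B. Lowest rate is 13.60% → Option B.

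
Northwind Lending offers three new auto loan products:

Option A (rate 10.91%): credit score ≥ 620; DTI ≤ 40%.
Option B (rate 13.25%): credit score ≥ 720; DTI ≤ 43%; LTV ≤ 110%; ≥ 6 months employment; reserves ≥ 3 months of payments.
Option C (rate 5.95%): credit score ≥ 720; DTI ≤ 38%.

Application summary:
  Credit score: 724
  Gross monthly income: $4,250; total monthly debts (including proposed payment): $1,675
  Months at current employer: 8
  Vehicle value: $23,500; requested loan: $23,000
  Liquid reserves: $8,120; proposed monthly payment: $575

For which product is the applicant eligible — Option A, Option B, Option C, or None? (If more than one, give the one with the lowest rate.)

Option A

DTI = 1,675/4,250 = 39.4%.
LTV = 23,000/23,500 = 97.9%.
Reserves = 8,120/575 = 14.1 months.
Option A: score 724 ≥ 620; DTI 39.4% ≤ 40% → qualifies.
Option B: score 724 ≥ 720; DTI 39.4% ≤ 43%; LTV 97.9% ≤ 110%; employment 8 ≥ 6 mo; reserves 14.1 ≥ 3 mo → qualifies.
Option C: score 724 ≥ 720; DTI 39.4% > 38% → does not qualify.
Qualifying: Option A, Option B. Lowest rate is 10.91% → Option A.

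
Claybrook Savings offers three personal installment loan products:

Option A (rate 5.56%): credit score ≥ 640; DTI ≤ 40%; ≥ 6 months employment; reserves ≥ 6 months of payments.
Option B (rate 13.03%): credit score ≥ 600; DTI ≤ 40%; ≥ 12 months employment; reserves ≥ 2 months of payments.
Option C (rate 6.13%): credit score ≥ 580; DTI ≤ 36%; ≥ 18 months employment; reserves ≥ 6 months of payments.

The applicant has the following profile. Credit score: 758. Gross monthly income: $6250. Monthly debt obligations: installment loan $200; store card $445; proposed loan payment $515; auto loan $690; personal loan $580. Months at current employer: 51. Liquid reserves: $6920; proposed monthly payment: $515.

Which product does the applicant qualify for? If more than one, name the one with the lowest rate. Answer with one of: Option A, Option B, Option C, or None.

Total debts = (200 + 445 + 515 + 690 + 580) = 2,430; DTI = 2,430/6,250 = 38.9%.
Reserves = 6,920/515 = 13.4 months.
Option A: score 758 ≥ 640; DTI 38.9% ≤ 40%; employment 51 ≥ 6 mo; reserves 13.4 ≥ 6 mo → qualifies.
Option B: score 758 ≥ 600; DTI 38.9% ≤ 40%; employment 51 ≥ 12 mo; reserves 13.4 ≥ 2 mo → qualifies.
Option C: score 758 ≥ 580; DTI 38.9% > 36%; employment 51 ≥ 18 mo; reserves 13.4 ≥ 6 mo → does not qualify.
Qualifying: Option A, Option B. Lowest rate is 5.56% → Option A.

Option A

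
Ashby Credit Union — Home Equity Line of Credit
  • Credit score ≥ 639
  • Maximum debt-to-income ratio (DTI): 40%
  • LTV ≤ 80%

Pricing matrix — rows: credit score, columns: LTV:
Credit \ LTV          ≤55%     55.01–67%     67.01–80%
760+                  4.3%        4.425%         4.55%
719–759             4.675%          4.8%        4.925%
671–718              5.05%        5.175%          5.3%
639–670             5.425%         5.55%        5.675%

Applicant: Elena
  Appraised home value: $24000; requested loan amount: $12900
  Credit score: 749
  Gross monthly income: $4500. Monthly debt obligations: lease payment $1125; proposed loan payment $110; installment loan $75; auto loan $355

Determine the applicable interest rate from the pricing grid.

Credit score 749 ≥ 639; Total monthly debts = (1,125 + 110 + 75 + 355) = 1,665. Debt-to-income = 1,665/4,500 = 37% — meets 40% limit
Loan-to-value = 12,900/24,000 = 53.8% — pass (80% max)
Row: 749 falls in 719–759. Column: 53.8% falls in ≤55%. Rate = 4.675%.

4.675%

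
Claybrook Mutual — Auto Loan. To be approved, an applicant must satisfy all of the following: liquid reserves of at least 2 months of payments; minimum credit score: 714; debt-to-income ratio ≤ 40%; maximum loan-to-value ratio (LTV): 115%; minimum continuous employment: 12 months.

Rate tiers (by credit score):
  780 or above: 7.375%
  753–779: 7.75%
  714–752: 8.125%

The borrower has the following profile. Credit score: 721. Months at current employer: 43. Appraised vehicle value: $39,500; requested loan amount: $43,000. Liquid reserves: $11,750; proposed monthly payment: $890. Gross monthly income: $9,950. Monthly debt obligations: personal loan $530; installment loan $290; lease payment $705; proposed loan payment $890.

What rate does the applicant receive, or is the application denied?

Credit score 721 ≥ 714 (meets minimum)
LTV = 43,000/39,500 = 108.9% ≤ 115%
Employment 43 ≥ 12 months
Total monthly debts = (530 + 290 + 705 + 890) = 2,415. Debt-to-income = 2,415/9,950 = 24.3% — meets 40% limit
Reserves: 11,750 ÷ 890 = 13.2 months (meets 2-month minimum)
All requirements met. Score 721 falls in the 714–752 tier → 8.125%.

Approved at 8.125%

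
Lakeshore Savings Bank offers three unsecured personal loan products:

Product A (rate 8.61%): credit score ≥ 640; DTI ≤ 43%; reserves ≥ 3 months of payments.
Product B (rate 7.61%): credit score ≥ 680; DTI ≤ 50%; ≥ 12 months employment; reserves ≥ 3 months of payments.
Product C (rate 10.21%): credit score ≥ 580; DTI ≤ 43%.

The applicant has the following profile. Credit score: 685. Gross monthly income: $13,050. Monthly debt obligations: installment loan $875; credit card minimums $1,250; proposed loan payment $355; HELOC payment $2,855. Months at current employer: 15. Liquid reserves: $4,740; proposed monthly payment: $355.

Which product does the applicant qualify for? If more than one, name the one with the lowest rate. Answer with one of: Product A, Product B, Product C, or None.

Total debts = (875 + 1,250 + 355 + 2,855) = 5,335; DTI = 5,335/13,050 = 40.9%.
Reserves = 4,740/355 = 13.4 months.
Product A: score 685 ≥ 640; DTI 40.9% ≤ 43%; reserves 13.4 ≥ 3 mo → qualifies.
Product B: score 685 ≥ 680; DTI 40.9% ≤ 50%; employment 15 ≥ 12 mo; reserves 13.4 ≥ 3 mo → qualifies.
Product C: score 685 ≥ 580; DTI 40.9% ≤ 43% → qualifies.
Qualifying: Product A, Product B, Product C. Lowest rate is 7.61% → Product B.

Product B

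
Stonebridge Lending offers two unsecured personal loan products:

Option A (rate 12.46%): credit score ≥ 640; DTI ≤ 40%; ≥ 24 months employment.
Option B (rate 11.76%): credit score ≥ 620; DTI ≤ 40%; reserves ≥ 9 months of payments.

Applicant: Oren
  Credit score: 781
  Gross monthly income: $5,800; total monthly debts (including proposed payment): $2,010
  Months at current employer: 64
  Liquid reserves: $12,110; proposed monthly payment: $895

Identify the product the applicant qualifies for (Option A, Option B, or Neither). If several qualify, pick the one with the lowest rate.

DTI = 2,010/5,800 = 34.7%.
Reserves = 12,110/895 = 13.5 months.
Option A: score 781 ≥ 640; DTI 34.7% ≤ 40%; employment 64 ≥ 24 mo → qualifies.
Option B: score 781 ≥ 620; DTI 34.7% ≤ 40%; reserves 13.5 ≥ 9 mo → qualifies.
Qualifying: Option A, Option B. Lowest rate is 11.76% → Option B.

Option B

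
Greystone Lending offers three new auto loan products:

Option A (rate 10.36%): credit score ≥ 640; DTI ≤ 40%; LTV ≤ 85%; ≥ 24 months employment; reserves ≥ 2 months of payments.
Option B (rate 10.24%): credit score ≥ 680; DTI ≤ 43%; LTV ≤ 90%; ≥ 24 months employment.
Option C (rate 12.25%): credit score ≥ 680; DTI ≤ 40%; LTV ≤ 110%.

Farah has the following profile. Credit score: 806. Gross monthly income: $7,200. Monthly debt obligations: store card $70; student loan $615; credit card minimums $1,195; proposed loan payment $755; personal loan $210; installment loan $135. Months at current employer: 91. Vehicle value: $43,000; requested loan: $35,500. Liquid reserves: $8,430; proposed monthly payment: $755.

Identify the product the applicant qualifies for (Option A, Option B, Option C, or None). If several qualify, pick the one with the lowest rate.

Option B

Total debts = (70 + 615 + 1,195 + 755 + 210 + 135) = 2,980; DTI = 2,980/7,200 = 41.4%.
LTV = 35,500/43,000 = 82.6%.
Reserves = 8,430/755 = 11.2 months.
Option A: score 806 ≥ 640; DTI 41.4% > 40%; LTV 82.6% ≤ 85%; employment 91 ≥ 24 mo; reserves 11.2 ≥ 2 mo → does not qualify.
Option B: score 806 ≥ 680; DTI 41.4% ≤ 43%; LTV 82.6% ≤ 90%; employment 91 ≥ 24 mo → qualifies.
Option C: score 806 ≥ 680; DTI 41.4% > 40%; LTV 82.6% ≤ 110% → does not qualify.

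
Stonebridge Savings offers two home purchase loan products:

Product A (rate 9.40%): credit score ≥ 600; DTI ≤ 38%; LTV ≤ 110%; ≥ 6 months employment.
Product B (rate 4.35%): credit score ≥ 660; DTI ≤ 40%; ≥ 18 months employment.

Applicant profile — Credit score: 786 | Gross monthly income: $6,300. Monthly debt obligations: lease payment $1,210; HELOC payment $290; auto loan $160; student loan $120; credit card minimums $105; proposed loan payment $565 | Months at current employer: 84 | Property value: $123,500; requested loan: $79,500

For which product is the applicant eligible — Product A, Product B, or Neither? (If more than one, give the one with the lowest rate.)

Total debts = (1,210 + 290 + 160 + 120 + 105 + 565) = 2,450; DTI = 2,450/6,300 = 38.9%.
LTV = 79,500/123,500 = 64.4%.
Product A: score 786 ≥ 600; DTI 38.9% > 38%; LTV 64.4% ≤ 110%; employment 84 ≥ 6 mo → does not qualify.
Product B: score 786 ≥ 660; DTI 38.9% ≤ 40%; employment 84 ≥ 18 mo → qualifies.

Product B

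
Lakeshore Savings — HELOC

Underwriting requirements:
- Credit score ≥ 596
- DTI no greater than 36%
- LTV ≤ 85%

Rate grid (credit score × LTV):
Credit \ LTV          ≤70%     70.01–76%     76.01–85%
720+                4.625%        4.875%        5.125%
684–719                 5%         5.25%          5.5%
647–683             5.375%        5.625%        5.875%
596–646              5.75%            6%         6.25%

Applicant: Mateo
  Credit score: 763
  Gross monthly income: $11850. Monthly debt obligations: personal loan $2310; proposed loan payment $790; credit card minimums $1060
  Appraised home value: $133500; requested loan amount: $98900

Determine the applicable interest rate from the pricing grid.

Credit score 763 ≥ 596; Total monthly debts = (2,310 + 790 + 1,060) = 4,160. DTI = 4,160/11,850 = 35.1% ≤ 36%
LTV = 98,900/133,500 = 74.1% ≤ 85%
Score 763 is in the 720+ band; LTV 74.1% is in the 70.01–76% band → 4.875%.

4.875%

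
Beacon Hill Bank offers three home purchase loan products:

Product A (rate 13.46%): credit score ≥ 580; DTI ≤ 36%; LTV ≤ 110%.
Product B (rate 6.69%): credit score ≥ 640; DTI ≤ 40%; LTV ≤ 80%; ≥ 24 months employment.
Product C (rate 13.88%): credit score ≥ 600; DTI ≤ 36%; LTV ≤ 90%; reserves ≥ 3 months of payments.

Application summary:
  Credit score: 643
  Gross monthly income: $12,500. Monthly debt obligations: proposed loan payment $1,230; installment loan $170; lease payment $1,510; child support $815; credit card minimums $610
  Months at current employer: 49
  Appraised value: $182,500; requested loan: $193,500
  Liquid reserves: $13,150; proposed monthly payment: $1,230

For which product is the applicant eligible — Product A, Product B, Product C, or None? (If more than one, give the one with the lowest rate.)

Product A

Total debts = (1,230 + 170 + 1,510 + 815 + 610) = 4,335; DTI = 4,335/12,500 = 34.7%.
LTV = 193,500/182,500 = 106%.
Reserves = 13,150/1,230 = 10.7 months.
Product A: score 643 ≥ 580; DTI 34.7% ≤ 36%; LTV 106% ≤ 110% → qualifies.
Product B: score 643 ≥ 640; DTI 34.7% ≤ 40%; LTV 106% > 80%; employment 49 ≥ 24 mo → does not qualify.
Product C: score 643 ≥ 600; DTI 34.7% ≤ 36%; LTV 106% > 90%; reserves 10.7 ≥ 3 mo → does not qualify.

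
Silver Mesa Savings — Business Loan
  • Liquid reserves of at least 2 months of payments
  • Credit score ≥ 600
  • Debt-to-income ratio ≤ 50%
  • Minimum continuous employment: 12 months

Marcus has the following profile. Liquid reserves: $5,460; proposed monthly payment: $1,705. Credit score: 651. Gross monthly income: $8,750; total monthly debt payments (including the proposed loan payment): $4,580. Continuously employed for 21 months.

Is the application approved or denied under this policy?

Denied

Reserves: 5,460 ÷ 1,705 = 3.2 months (meets 2-month minimum)
Credit score 651 ≥ 600 (meets)
DTI: 4,580 ÷ 8,750 = 52.3%, exceeds the 50% cap
Employment 21 ≥ 12 months
Fails on DTI.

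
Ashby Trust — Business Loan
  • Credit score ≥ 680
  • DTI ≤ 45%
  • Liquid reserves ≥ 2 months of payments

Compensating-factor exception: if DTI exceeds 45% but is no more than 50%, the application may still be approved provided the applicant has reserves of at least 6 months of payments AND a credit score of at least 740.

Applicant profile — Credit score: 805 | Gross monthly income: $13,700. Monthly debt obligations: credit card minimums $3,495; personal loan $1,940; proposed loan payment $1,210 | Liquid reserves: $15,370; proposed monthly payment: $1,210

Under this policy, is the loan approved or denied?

Approved

Credit score 805 ≥ 680 (meets base)
Total debts = (3,495 + 1,940 + 1,210) = 6,645. DTI = 6,645/13,700 = 48.5% > 45% — standard DTI limit exceeded.
Reserves = 15,370/1,210 = 12.7 months ≥ 2
48.5% falls in the override range (45%–50%), so the compensating-factor test applies.
Override check — reserves: 12.7 mo (ok); score: 805 (ok).
Both override conditions satisfied; DTI exception granted.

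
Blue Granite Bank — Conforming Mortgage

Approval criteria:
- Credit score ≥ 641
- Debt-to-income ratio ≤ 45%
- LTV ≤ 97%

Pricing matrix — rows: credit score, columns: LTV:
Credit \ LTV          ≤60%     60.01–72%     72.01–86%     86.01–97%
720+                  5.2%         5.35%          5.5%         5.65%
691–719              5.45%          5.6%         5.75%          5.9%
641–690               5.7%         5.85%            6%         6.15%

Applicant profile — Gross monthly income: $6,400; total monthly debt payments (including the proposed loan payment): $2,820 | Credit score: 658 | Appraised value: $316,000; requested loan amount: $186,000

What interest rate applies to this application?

Credit score 658 ≥ 641; Debt-to-income = 2,820/6,400 = 44.1% — meets 45% limit
LTV: 186,000 ÷ 316,000 = 58.9%, within 97% cap
Credit 658 → row 641–690; LTV 58.9% → column ≤60%. Grid cell → 5.7%.

5.7%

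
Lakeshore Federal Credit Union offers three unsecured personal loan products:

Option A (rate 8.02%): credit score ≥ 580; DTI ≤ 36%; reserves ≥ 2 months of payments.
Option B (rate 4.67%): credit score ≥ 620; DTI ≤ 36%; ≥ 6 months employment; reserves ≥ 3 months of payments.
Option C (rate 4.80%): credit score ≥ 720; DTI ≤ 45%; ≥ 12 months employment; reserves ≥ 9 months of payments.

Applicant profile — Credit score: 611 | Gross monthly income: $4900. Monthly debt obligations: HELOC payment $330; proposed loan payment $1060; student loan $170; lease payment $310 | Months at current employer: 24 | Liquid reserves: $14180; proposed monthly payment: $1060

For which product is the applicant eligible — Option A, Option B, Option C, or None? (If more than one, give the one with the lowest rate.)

Total debts = (330 + 1,060 + 170 + 310) = 1,870; DTI = 1,870/4,900 = 38.2%.
Reserves = 14,180/1,060 = 13.4 months.
Option A: score 611 ≥ 580; DTI 38.2% > 36%; reserves 13.4 ≥ 2 mo → does not qualify.
Option B: score 611 < 620; DTI 38.2% > 36%; employment 24 ≥ 6 mo; reserves 13.4 ≥ 3 mo → does not qualify.
Option C: score 611 < 720; DTI 38.2% ≤ 45%; employment 24 ≥ 12 mo; reserves 13.4 ≥ 9 mo → does not qualify.

None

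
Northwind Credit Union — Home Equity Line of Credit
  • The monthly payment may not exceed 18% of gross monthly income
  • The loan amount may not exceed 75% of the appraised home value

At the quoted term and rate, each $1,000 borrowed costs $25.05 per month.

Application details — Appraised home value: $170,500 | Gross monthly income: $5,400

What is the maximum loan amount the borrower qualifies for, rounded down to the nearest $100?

Payment cap: 18% × $5,400 = $972/month.
At $25.05 per $1,000, that supports 972/25.05 × 1,000 ≈ $38,802 → $38,800.
LTV cap: 75% × $170,500 = $127,875 → $127,800.
Binding constraint: payment-to-income.

$38,800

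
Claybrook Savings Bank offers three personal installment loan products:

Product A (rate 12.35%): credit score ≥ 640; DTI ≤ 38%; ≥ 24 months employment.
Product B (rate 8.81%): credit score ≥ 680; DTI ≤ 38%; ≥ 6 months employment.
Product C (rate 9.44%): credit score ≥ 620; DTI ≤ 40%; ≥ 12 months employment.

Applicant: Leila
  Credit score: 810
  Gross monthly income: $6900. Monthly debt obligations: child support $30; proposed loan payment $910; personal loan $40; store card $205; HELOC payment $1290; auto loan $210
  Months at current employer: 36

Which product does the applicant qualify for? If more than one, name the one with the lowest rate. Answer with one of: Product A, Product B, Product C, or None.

Product C

Total debts = (30 + 910 + 40 + 205 + 1,290 + 210) = 2,685; DTI = 2,685/6,900 = 38.9%.
Product A: score 810 ≥ 640; DTI 38.9% > 38%; employment 36 ≥ 24 mo → does not qualify.
Product B: score 810 ≥ 680; DTI 38.9% > 38%; employment 36 ≥ 6 mo → does not qualify.
Product C: score 810 ≥ 620; DTI 38.9% ≤ 40%; employment 36 ≥ 12 mo → qualifies.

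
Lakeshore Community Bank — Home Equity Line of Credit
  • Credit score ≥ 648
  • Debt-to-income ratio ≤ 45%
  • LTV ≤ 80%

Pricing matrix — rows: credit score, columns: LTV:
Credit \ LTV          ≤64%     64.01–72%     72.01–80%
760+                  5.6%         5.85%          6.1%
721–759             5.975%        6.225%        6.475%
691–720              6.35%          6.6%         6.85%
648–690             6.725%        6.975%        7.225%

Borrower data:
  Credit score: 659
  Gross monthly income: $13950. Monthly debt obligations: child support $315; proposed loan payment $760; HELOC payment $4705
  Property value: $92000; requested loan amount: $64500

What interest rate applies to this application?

6.975%

Credit score 659 ≥ 648; Total monthly debts = (315 + 760 + 4,705) = 5,780. DTI: 5,780 ÷ 13,950 = 41.4%, within the 45% cap
LTV: 64,500 ÷ 92,000 = 70.1%, within 80% cap
Score 659 is in the 648–690 band; LTV 70.1% is in the 64.01–72% band → 6.975%.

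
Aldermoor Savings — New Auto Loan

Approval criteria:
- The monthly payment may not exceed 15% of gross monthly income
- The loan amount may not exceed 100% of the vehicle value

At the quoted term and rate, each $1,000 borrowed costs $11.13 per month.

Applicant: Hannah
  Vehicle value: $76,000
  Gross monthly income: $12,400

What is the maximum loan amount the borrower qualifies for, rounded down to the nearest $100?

Payment cap: 15% × $12,400 = $1,860/month.
At $11.13 per $1,000, that supports 1,860/11.13 × 1,000 ≈ $167,115 → $167,100.
LTV cap: 100% × $76,000 = $76,000 → $76,000.
Binding constraint: loan-to-value.

$76,000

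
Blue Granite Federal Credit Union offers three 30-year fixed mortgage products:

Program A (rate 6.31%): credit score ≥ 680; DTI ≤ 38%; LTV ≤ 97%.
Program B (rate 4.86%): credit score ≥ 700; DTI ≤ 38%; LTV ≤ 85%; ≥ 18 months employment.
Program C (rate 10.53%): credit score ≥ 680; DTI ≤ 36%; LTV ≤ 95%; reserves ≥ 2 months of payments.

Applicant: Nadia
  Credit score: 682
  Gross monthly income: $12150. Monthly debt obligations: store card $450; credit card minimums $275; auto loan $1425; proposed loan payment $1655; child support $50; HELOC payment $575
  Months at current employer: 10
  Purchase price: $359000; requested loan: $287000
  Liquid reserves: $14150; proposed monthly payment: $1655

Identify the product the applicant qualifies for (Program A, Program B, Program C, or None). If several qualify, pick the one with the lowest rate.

Total debts = (450 + 275 + 1,425 + 1,655 + 50 + 575) = 4,430; DTI = 4,430/12,150 = 36.5%.
LTV = 287,000/359,000 = 79.9%.
Reserves = 14,150/1,655 = 8.5 months.
Program A: score 682 ≥ 680; DTI 36.5% ≤ 38%; LTV 79.9% ≤ 97% → qualifies.
Program B: score 682 < 700; DTI 36.5% ≤ 38%; LTV 79.9% ≤ 85%; employment 10 < 18 mo → does not qualify.
Program C: score 682 ≥ 680; DTI 36.5% > 36%; LTV 79.9% ≤ 95%; reserves 8.5 ≥ 2 mo → does not qualify.

Program A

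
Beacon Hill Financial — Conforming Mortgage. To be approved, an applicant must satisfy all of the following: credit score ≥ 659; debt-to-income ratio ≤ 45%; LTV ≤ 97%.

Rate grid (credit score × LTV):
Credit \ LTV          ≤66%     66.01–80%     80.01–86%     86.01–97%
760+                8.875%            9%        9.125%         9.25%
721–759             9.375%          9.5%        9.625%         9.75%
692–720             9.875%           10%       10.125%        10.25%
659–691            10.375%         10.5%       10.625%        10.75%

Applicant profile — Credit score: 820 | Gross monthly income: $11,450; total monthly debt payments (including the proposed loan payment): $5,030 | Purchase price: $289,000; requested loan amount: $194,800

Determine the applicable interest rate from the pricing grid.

9%

Credit score 820 ≥ 659; DTI: 5,030 ÷ 11,450 = 43.9%, within the 45% cap
LTV: 194,800 ÷ 289,000 = 67.4%, within 97% cap
Credit 820 → row 760+; LTV 67.4% → column 66.01–80%. Grid cell → 9%.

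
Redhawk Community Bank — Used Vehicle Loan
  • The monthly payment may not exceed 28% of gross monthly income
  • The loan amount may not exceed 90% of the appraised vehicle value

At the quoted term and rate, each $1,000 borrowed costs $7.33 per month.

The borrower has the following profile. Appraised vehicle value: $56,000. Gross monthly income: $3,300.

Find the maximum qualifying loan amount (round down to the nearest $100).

Payment cap: 28% × $3,300 = $924/month.
At $7.33 per $1,000, that supports 924/7.33 × 1,000 ≈ $126,057 → $126,000.
LTV cap: 90% × $56,000 = $50,400 → $50,400.
Binding constraint: loan-to-value.

$50,400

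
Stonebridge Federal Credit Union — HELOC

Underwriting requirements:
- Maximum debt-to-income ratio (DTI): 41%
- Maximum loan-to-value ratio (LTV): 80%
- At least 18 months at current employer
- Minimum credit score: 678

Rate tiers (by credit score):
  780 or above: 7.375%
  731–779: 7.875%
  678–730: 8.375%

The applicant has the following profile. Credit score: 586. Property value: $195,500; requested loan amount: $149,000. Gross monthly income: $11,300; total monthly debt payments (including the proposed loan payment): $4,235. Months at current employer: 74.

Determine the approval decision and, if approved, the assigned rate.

Credit score 586 < 678 (below minimum)
Loan-to-value = 149,000/195,500 = 76.2% — pass (80% max)
Employment 74 ≥ 18 months
DTI = 4,235/11,300 = 37.5% ≤ 41%
Not all requirements met → denied.

Denied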